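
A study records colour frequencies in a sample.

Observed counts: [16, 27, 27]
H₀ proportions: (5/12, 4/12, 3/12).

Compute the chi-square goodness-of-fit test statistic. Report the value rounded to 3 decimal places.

n = 70; E_i = n·p_i = [29.17, 23.33, 17.50]
χ² = (16−29.17)²/29.17 + (27−23.33)²/23.33 + (27−17.50)²/17.50 = 11.6771
df = 2

test statistic = 11.677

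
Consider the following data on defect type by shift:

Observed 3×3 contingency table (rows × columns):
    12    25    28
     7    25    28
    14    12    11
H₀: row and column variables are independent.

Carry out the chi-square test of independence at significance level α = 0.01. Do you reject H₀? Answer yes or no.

reject H₀: no

Row totals [65, 60, 37], col totals [33, 62, 67], n=162
χ² = (12−13.24)²/13.24 + (25−24.88)²/24.88 + (28−26.88)²/26.88 + (7−12.22)²/12.22 + (25−22.96)²/22.96 + (28−24.81)²/24.81 + (14−7.54)²/7.54 + (12−14.16)²/14.16 + (11−15.30)²/15.30 = 10.0654
df = 4
p-value (upper-tail) = 0.03934
At α=0.01: p ≥ α → fail to reject H₀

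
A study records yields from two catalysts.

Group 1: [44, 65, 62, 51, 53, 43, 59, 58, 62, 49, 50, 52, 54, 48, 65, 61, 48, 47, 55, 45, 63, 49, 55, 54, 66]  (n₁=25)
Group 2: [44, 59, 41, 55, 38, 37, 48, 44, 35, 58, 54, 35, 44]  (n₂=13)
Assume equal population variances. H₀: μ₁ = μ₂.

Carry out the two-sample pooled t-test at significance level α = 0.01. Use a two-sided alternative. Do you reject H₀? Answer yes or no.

reject H₀: yes

x̄₁=54.320, s₁=7.034, n₁=25
x̄₂=45.538, s₂=8.579, n₂=13
s_p² = [24·7.034² + 12·8.579²]/36 = 57.5186
SE = √(s_p²·(1/25+1/13)) = 2.5933
t = (54.320−45.538)/2.5933 = 3.3862
df = 36
p-value (two-sided) = 0.00173
At α=0.01: p < α → reject H₀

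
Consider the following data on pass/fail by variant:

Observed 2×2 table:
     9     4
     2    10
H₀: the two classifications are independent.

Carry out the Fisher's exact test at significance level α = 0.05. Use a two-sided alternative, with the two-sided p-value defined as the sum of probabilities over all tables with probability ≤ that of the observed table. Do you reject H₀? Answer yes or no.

reject H₀: yes

Margins: r₁=13, r₂=12, c₁=11, c₂=14, n=25
p_obs = C(13,9)·C(12,2)/C(25,11); sum pmf over tables with pmf ≤ p_obs
p-value (two-sided) = 0.01542
At α=0.05: p < α → reject H₀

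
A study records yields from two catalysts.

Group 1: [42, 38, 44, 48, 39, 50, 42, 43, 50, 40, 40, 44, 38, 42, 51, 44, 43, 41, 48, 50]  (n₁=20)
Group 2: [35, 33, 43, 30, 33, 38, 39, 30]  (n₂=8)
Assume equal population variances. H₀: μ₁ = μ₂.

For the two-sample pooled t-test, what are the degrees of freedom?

degrees of freedom = 26

df = n₁ + n₂ − 2 = 20 + 8 − 2 = 26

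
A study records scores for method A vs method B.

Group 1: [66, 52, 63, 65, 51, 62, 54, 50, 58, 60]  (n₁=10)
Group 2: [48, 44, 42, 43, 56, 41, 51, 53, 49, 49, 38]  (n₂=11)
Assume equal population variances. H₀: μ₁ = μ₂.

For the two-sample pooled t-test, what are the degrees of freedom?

df = n₁ + n₂ − 2 = 10 + 11 − 2 = 19

degrees of freedom = 19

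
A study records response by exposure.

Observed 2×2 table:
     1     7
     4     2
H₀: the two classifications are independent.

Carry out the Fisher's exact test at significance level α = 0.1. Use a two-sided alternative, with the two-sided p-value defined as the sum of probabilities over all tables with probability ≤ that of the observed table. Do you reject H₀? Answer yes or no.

reject H₀: yes

Margins: r₁=8, r₂=6, c₁=5, c₂=9, n=14
p_obs = C(8,1)·C(6,4)/C(14,5); sum pmf over tables with pmf ≤ p_obs
p-value (two-sided) = 0.09091
At α=0.1: p < α → reject H₀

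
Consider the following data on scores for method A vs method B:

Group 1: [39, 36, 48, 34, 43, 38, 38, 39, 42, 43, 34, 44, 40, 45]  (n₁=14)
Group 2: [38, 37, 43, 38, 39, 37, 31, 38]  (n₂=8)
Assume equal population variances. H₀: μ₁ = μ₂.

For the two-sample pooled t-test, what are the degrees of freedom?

degrees of freedom = 20

df = n₁ + n₂ − 2 = 14 + 8 − 2 = 20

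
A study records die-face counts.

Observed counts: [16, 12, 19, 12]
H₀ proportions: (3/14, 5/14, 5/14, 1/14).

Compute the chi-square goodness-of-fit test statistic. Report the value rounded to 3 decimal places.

n = 59; E_i = n·p_i = [12.64, 21.07, 21.07, 4.21]
χ² = (16−12.64)²/12.64 + (12−21.07)²/21.07 + (19−21.07)²/21.07 + (12−4.21)²/4.21 = 19.3842
df = 3

test statistic = 19.384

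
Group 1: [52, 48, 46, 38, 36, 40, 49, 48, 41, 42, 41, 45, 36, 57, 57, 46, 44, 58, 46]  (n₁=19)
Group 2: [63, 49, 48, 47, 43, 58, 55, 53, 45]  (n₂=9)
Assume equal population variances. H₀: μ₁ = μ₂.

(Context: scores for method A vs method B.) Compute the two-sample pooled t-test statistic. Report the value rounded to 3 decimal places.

test statistic = -2.018

x̄₁=45.789, s₁=6.705, n₁=19
x̄₂=51.222, s₂=6.534, n₂=9
s_p² = [18·6.705² + 8·6.534²]/26 = 44.2582
SE = √(s_p²·(1/19+1/9)) = 2.6920
t = (45.789−51.222)/2.6920 = -2.0181
df = 26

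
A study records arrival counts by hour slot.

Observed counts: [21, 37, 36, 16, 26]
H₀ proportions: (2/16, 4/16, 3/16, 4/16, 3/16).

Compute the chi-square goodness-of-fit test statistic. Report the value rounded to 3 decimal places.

n = 136; E_i = n·p_i = [17.00, 34.00, 25.50, 34.00, 25.50]
χ² = (21−17.00)²/17.00 + (37−34.00)²/34.00 + (36−25.50)²/25.50 + (16−34.00)²/34.00 + (26−25.50)²/25.50 = 15.0686
df = 4

test statistic = 15.069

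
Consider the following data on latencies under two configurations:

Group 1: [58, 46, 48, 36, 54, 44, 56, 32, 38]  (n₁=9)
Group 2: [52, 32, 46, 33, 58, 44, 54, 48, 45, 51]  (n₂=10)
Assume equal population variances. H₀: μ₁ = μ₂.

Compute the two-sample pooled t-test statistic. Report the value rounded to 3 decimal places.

test statistic = -0.129

x̄₁=45.778, s₁=9.189, n₁=9
x̄₂=46.300, s₂=8.447, n₂=10
s_p² = [8·9.189² + 9·8.447²]/17 = 77.5092
SE = √(s_p²·(1/9+1/10)) = 4.0451
t = (45.778−46.300)/4.0451 = -0.1291
df = 17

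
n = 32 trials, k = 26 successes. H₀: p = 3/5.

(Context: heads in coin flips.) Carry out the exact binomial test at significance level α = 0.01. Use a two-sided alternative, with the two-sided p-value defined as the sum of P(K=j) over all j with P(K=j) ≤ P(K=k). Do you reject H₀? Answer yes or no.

reject H₀: no

Exact binomial: n=32, k=26, p₀=3/5=0.6000
P(X=j) = C(n,j)·p₀^j·(1−p₀)^(n−j); p = Σ P(X=j) over j with P(X=j) ≤ P(X=26)
p-value (two-sided) = 0.01755
At α=0.01: p ≥ α → fail to reject H₀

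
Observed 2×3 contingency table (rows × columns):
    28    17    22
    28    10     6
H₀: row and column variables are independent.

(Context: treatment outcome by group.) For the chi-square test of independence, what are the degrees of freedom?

degrees of freedom = 2

df = (r−1)(c−1) = (2−1)·(3−1) = 2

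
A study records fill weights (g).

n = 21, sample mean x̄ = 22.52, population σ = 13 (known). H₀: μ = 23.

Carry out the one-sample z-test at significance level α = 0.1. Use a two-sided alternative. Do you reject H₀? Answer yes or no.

reject H₀: no

SE = σ/√n = 13/√21 = 2.8368
z = (x̄−μ₀)/SE = (22.52−23)/2.8368 = -0.1692
p-value (two-sided) = 0.86564
At α=0.1: p ≥ α → fail to reject H₀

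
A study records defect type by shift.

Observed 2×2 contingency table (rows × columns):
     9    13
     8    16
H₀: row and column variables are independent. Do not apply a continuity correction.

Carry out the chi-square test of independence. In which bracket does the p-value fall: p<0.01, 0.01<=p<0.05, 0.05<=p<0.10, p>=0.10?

Row totals [22, 24], col totals [17, 29], n=46
χ² = (9−8.13)²/8.13 + (13−13.87)²/13.87 + (8−8.87)²/8.87 + (16−15.13)²/15.13 = 0.2827
df = 1
p-value (upper-tail) = 0.59491
→ bracket: p>=0.10

p-value bracket: p>=0.10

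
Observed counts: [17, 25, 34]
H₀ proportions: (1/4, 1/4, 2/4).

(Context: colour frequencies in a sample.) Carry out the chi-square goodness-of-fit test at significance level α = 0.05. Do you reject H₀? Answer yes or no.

n = 76; E_i = n·p_i = [19.00, 19.00, 38.00]
χ² = (17−19.00)²/19.00 + (25−19.00)²/19.00 + (34−38.00)²/38.00 = 2.5263
df = 2
p-value (upper-tail) = 0.28276
At α=0.05: p ≥ α → fail to reject H₀

reject H₀: no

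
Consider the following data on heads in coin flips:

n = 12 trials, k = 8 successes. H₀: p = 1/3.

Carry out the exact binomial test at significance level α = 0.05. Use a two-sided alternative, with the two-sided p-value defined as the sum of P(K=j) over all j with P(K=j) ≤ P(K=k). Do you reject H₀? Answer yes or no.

reject H₀: yes

Exact binomial: n=12, k=8, p₀=1/3=0.3333
P(X=j) = C(n,j)·p₀^j·(1−p₀)^(n−j); p = Σ P(X=j) over j with P(X=j) ≤ P(X=8)
p-value (two-sided) = 0.02647
At α=0.05: p < α → reject H₀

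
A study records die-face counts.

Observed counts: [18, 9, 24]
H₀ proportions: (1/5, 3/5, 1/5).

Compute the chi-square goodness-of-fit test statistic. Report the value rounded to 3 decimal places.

test statistic = 39.882

n = 51; E_i = n·p_i = [10.20, 30.60, 10.20]
χ² = (18−10.20)²/10.20 + (9−30.60)²/30.60 + (24−10.20)²/10.20 = 39.8824
df = 2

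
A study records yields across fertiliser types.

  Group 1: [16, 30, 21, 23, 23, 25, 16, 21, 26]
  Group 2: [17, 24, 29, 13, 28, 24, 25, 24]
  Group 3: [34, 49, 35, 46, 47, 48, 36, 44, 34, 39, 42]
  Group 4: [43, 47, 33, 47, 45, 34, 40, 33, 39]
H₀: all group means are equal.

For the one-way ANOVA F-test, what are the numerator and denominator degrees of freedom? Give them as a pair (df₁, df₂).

k = 4 groups, N = 37 total
df = (k−1, N−k) = (4−1, 37−4) = (3, 33)

degrees of freedom = [3, 33]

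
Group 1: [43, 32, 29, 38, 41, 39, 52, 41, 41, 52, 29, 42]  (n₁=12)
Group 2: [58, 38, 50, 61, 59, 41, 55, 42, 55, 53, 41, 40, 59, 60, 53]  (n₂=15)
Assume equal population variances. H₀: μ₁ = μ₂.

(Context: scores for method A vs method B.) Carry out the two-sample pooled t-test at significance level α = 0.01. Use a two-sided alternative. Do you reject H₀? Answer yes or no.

x̄₁=39.917, s₁=7.477, n₁=12
x̄₂=51.000, s₂=8.324, n₂=15
s_p² = [11·7.477² + 14·8.324²]/25 = 63.3967
SE = √(s_p²·(1/12+1/15)) = 3.0837
t = (39.917−51.000)/3.0837 = -3.5941
df = 25
p-value (two-sided) = 0.00139
At α=0.01: p < α → reject H₀

reject H₀: yes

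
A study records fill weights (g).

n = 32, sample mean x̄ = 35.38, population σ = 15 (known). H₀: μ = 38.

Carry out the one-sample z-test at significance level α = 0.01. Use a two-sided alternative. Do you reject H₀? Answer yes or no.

reject H₀: no

SE = σ/√n = 15/√32 = 2.6517
z = (x̄−μ₀)/SE = (35.38−38)/2.6517 = -0.9881
p-value (two-sided) = 0.32312
At α=0.01: p ≥ α → fail to reject H₀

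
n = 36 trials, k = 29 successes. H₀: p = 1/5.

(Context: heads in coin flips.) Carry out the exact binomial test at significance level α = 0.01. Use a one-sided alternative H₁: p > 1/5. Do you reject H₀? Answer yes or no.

Exact binomial: n=36, k=29, p₀=1/5=0.2000
P(X≥29) from Σ C(n,i)·p₀^i·(1−p₀)^(n−i)
p-value (one-sided, H₁ greater) = 0.00000
At α=0.01: p < α → reject H₀

reject H₀: yes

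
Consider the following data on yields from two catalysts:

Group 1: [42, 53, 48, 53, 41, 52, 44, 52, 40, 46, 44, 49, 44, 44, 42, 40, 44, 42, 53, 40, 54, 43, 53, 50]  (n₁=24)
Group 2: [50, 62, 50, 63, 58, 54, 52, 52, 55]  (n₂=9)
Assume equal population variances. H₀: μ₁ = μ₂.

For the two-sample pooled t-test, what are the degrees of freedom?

df = n₁ + n₂ − 2 = 24 + 9 − 2 = 31

degrees of freedom = 31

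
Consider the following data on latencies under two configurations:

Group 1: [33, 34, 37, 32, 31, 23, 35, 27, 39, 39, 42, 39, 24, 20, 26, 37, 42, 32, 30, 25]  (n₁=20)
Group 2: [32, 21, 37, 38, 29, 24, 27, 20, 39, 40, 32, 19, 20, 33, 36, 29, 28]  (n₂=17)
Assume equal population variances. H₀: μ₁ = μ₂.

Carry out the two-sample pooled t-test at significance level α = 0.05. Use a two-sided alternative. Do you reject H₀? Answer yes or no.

x̄₁=32.350, s₁=6.540, n₁=20
x̄₂=29.647, s₂=7.062, n₂=17
s_p² = [19·6.540² + 16·7.062²]/35 = 46.0124
SE = √(s_p²·(1/20+1/17)) = 2.2377
t = (32.350−29.647)/2.2377 = 1.2079
df = 35
p-value (two-sided) = 0.23518
At α=0.05: p ≥ α → fail to reject H₀

reject H₀: no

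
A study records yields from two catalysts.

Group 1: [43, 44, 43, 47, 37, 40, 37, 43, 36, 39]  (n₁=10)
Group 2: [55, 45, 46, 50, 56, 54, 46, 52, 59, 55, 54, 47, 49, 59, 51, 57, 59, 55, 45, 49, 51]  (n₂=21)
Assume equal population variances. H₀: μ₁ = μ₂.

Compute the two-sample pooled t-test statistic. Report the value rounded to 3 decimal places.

test statistic = -6.627

x̄₁=40.900, s₁=3.635, n₁=10
x̄₂=52.095, s₂=4.700, n₂=21
s_p² = [9·3.635² + 20·4.700²]/29 = 19.3348
SE = √(s_p²·(1/10+1/21)) = 1.6894
t = (40.900−52.095)/1.6894 = -6.6266
df = 29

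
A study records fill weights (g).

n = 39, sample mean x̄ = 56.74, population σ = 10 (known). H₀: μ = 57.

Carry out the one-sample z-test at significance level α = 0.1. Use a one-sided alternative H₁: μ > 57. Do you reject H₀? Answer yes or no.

SE = σ/√n = 10/√39 = 1.6013
z = (x̄−μ₀)/SE = (56.74−57)/1.6013 = -0.1624
p-value (one-sided, H₁ greater) = 0.56449
At α=0.1: p ≥ α → fail to reject H₀

reject H₀: no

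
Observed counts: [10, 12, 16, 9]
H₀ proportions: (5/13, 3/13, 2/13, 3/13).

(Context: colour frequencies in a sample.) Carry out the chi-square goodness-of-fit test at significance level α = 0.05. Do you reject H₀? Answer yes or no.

n = 47; E_i = n·p_i = [18.08, 10.85, 7.23, 10.85]
χ² = (10−18.08)²/18.08 + (12−10.85)²/10.85 + (16−7.23)²/7.23 + (9−10.85)²/10.85 = 14.6809
df = 3
p-value (upper-tail) = 0.00211
At α=0.05: p < α → reject H₀

reject H₀: yes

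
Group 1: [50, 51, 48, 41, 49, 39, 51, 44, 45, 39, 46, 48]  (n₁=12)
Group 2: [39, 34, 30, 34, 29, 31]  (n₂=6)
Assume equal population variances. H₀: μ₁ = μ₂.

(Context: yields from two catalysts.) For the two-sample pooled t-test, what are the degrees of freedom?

df = n₁ + n₂ − 2 = 12 + 6 − 2 = 16

degrees of freedom = 16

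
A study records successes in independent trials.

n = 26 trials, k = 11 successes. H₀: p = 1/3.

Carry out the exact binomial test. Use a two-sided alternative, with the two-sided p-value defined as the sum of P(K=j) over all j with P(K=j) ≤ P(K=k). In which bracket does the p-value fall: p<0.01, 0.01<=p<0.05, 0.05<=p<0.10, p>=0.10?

Exact binomial: n=26, k=11, p₀=1/3=0.3333
P(X=j) = C(n,j)·p₀^j·(1−p₀)^(n−j); p = Σ P(X=j) over j with P(X=j) ≤ P(X=11)
p-value (two-sided) = 0.40513
→ bracket: p>=0.10

p-value bracket: p>=0.10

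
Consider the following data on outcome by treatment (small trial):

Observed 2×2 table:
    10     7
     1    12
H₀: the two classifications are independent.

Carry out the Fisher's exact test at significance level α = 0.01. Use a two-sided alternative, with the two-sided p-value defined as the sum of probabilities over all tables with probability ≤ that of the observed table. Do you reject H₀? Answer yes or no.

Margins: r₁=17, r₂=13, c₁=11, c₂=19, n=30
p_obs = C(17,10)·C(13,1)/C(30,11); sum pmf over tables with pmf ≤ p_obs
p-value (two-sided) = 0.00673
At α=0.01: p < α → reject H₀

reject H₀: yes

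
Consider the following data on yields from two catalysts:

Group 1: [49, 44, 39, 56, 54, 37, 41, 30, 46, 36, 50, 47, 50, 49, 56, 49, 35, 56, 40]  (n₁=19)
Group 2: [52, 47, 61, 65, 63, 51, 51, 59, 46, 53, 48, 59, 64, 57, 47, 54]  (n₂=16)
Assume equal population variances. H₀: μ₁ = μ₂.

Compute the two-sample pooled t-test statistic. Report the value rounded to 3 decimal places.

x̄₁=45.474, s₁=7.784, n₁=19
x̄₂=54.812, s₂=6.431, n₂=16
s_p² = [18·7.784² + 15·6.431²]/33 = 51.8538
SE = √(s_p²·(1/19+1/16)) = 2.4434
t = (45.474−54.812)/2.4434 = -3.8221
df = 33

test statistic = -3.822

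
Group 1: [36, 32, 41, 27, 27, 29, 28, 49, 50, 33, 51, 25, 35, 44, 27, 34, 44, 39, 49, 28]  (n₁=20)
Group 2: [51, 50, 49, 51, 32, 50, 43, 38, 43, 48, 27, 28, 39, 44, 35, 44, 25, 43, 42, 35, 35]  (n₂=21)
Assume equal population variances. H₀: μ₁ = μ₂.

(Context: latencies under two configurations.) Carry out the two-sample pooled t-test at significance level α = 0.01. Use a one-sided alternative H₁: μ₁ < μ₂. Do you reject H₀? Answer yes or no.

x̄₁=36.400, s₁=8.852, n₁=20
x̄₂=40.571, s₂=8.140, n₂=21
s_p² = [19·8.852² + 20·8.140²]/39 = 72.1524
SE = √(s_p²·(1/20+1/21)) = 2.6539
t = (36.400−40.571)/2.6539 = -1.5718
df = 39
p-value (one-sided, H₁ less) = 0.06204
At α=0.01: p ≥ α → fail to reject H₀

reject H₀: no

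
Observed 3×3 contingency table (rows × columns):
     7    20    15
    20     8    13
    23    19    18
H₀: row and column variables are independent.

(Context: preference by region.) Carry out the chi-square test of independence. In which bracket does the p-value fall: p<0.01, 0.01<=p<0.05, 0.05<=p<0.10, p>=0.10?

Row totals [42, 41, 60], col totals [50, 47, 46], n=143
χ² = (7−14.69)²/14.69 + (20−13.80)²/13.80 + (15−13.51)²/13.51 + (20−14.34)²/14.34 + (8−13.48)²/13.48 + (13−13.19)²/13.19 + (23−20.98)²/20.98 + (19−19.72)²/19.72 + (18−19.30)²/19.30 = 11.7414
df = 4
p-value (upper-tail) = 0.01938
→ bracket: 0.01<=p<0.05

p-value bracket: 0.01<=p<0.05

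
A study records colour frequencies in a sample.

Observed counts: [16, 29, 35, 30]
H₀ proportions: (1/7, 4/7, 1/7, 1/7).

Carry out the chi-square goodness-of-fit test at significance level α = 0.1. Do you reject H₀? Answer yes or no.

reject H₀: yes

n = 110; E_i = n·p_i = [15.71, 62.86, 15.71, 15.71]
χ² = (16−15.71)²/15.71 + (29−62.86)²/62.86 + (35−15.71)²/15.71 + (30−15.71)²/15.71 = 54.8977
df = 3
p-value (upper-tail) = 0.00000
At α=0.1: p < α → reject H₀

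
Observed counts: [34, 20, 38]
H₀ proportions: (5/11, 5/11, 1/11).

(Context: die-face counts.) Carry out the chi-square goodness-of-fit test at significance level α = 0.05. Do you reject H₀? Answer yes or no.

reject H₀: yes

n = 92; E_i = n·p_i = [41.82, 41.82, 8.36]
χ² = (34−41.82)²/41.82 + (20−41.82)²/41.82 + (38−8.36)²/8.36 = 117.8609
df = 2
p-value (upper-tail) = 0.00000
At α=0.05: p < α → reject H₀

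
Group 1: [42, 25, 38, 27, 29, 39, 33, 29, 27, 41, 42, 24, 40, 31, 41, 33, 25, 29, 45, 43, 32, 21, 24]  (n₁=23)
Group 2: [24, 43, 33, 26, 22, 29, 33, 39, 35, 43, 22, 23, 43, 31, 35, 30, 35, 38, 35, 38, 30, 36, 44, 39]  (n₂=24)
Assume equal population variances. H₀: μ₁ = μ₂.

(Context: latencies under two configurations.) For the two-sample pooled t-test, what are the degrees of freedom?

df = n₁ + n₂ − 2 = 23 + 24 − 2 = 45

degrees of freedom = 45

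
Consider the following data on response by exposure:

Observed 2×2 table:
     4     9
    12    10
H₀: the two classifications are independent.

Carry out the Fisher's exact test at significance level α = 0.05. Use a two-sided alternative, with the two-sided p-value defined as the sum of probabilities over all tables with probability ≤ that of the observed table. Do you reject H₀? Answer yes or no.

Margins: r₁=13, r₂=22, c₁=16, c₂=19, n=35
p_obs = C(13,4)·C(22,12)/C(35,16); sum pmf over tables with pmf ≤ p_obs
p-value (two-sided) = 0.29282
At α=0.05: p ≥ α → fail to reject H₀

reject H₀: no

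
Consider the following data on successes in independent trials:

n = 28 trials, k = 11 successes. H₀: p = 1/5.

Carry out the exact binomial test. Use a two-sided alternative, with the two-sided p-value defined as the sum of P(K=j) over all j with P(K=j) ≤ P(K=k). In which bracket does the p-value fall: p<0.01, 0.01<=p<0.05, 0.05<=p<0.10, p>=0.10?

p-value bracket: 0.01<=p<0.05

Exact binomial: n=28, k=11, p₀=1/5=0.2000
P(X=j) = C(n,j)·p₀^j·(1−p₀)^(n−j); p = Σ P(X=j) over j with P(X=j) ≤ P(X=11)
p-value (two-sided) = 0.01680
→ bracket: 0.01<=p<0.05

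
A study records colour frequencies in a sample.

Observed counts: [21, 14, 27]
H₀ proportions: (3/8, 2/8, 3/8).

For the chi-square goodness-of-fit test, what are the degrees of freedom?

df = k − 1 = 3 − 1 = 2

degrees of freedom = 2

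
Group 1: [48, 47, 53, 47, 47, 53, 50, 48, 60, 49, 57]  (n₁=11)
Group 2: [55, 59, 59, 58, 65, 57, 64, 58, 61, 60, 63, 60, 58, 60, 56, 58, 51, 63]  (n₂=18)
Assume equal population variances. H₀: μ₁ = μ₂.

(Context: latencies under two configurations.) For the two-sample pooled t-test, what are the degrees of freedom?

df = n₁ + n₂ − 2 = 11 + 18 − 2 = 27

degrees of freedom = 27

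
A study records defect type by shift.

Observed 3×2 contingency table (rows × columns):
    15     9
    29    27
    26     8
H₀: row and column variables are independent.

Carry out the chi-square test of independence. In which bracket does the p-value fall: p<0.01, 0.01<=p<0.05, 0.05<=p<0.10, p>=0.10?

Row totals [24, 56, 34], col totals [70, 44], n=114
χ² = (15−14.74)²/14.74 + (9−9.26)²/9.26 + (29−34.39)²/34.39 + (27−21.61)²/21.61 + (26−20.88)²/20.88 + (8−13.12)²/13.12 = 5.4548
df = 2
p-value (upper-tail) = 0.06539
→ bracket: 0.05<=p<0.10

p-value bracket: 0.05<=p<0.10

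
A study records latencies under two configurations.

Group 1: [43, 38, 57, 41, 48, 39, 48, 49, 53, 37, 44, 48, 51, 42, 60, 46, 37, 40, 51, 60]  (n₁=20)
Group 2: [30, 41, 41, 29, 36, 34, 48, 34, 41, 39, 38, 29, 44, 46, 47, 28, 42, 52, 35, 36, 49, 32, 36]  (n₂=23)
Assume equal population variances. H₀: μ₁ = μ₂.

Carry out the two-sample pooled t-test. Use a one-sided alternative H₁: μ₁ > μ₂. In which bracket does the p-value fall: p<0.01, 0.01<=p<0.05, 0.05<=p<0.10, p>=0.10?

p-value bracket: p<0.01

x̄₁=46.600, s₁=7.221, n₁=20
x̄₂=38.565, s₂=6.907, n₂=23
s_p² = [19·7.221² + 22·6.907²]/41 = 49.7671
SE = √(s_p²·(1/20+1/23)) = 2.1569
t = (46.600−38.565)/2.1569 = 3.7252
df = 41
p-value (one-sided, H₁ greater) = 0.00029
→ bracket: p<0.01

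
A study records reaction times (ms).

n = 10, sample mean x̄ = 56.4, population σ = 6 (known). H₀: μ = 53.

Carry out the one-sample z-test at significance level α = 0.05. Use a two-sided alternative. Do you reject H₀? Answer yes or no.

SE = σ/√n = 6/√10 = 1.8974
z = (x̄−μ₀)/SE = (56.4−53)/1.8974 = 1.7920
p-value (two-sided) = 0.07314
At α=0.05: p ≥ α → fail to reject H₀

reject H₀: no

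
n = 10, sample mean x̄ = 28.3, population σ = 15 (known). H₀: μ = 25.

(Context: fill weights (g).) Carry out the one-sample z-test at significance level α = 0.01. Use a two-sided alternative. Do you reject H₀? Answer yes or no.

SE = σ/√n = 15/√10 = 4.7434
z = (x̄−μ₀)/SE = (28.3−25)/4.7434 = 0.6957
p-value (two-sided) = 0.48662
At α=0.01: p ≥ α → fail to reject H₀

reject H₀: no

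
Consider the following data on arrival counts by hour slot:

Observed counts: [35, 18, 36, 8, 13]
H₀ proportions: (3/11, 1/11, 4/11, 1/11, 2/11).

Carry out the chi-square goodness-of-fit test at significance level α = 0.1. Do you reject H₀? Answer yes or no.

n = 110; E_i = n·p_i = [30.00, 10.00, 40.00, 10.00, 20.00]
χ² = (35−30.00)²/30.00 + (18−10.00)²/10.00 + (36−40.00)²/40.00 + (8−10.00)²/10.00 + (13−20.00)²/20.00 = 10.4833
df = 4
p-value (upper-tail) = 0.03303
At α=0.1: p < α → reject H₀

reject H₀: yes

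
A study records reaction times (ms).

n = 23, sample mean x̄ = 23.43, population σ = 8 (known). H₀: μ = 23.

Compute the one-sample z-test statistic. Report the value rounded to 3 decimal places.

SE = σ/√n = 8/√23 = 1.6681
z = (x̄−μ₀)/SE = (23.43−23)/1.6681 = 0.2578

test statistic = 0.258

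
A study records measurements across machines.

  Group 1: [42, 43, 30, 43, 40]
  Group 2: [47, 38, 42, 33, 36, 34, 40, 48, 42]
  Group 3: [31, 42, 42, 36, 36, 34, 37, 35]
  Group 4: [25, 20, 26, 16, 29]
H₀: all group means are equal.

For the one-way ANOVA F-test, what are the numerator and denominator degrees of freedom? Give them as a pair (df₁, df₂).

k = 4 groups, N = 27 total
df = (k−1, N−k) = (4−1, 27−4) = (3, 23)

degrees of freedom = [3, 23]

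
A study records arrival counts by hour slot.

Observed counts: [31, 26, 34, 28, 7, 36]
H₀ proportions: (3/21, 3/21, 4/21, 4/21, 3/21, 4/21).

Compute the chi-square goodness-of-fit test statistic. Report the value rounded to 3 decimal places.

test statistic = 15.722

n = 162; E_i = n·p_i = [23.14, 23.14, 30.86, 30.86, 23.14, 30.86]
χ² = (31−23.14)²/23.14 + (26−23.14)²/23.14 + (34−30.86)²/30.86 + (28−30.86)²/30.86 + (7−23.14)²/23.14 + (36−30.86)²/30.86 = 15.7222
df = 5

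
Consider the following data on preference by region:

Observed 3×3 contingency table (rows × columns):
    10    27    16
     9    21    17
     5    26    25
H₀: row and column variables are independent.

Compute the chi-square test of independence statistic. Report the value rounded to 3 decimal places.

test statistic = 4.141

Row totals [53, 47, 56], col totals [24, 74, 58], n=156
χ² = (10−8.15)²/8.15 + (27−25.14)²/25.14 + (16−19.71)²/19.71 + (9−7.23)²/7.23 + (21−22.29)²/22.29 + (17−17.47)²/17.47 + (5−8.62)²/8.62 + (26−26.56)²/26.56 + (25−20.82)²/20.82 = 4.1412
df = 4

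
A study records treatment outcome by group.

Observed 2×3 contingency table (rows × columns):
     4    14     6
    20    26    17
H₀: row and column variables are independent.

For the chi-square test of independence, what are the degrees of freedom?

degrees of freedom = 2

df = (r−1)(c−1) = (2−1)·(3−1) = 2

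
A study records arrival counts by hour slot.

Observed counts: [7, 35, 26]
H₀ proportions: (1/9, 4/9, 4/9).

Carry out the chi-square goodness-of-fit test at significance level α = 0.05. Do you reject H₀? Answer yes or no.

reject H₀: no

n = 68; E_i = n·p_i = [7.56, 30.22, 30.22]
χ² = (7−7.56)²/7.56 + (35−30.22)²/30.22 + (26−30.22)²/30.22 = 1.3860
df = 2
p-value (upper-tail) = 0.50007
At α=0.05: p ≥ α → fail to reject H₀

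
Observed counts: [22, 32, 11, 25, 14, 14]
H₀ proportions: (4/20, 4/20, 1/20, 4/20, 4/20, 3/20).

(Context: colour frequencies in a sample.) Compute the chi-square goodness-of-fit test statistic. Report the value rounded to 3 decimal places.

test statistic = 12.268

n = 118; E_i = n·p_i = [23.60, 23.60, 5.90, 23.60, 23.60, 17.70]
χ² = (22−23.60)²/23.60 + (32−23.60)²/23.60 + (11−5.90)²/5.90 + (25−23.60)²/23.60 + (14−23.60)²/23.60 + (14−17.70)²/17.70 = 12.2684
df = 5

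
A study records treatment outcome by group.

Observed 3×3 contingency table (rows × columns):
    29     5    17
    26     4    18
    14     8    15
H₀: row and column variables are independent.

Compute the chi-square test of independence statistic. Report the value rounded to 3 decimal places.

test statistic = 5.442

Row totals [51, 48, 37], col totals [69, 17, 50], n=136
χ² = (29−25.88)²/25.88 + (5−6.38)²/6.38 + (17−18.75)²/18.75 + (26−24.35)²/24.35 + (4−6.00)²/6.00 + (18−17.65)²/17.65 + (14−18.77)²/18.77 + (8−4.62)²/4.62 + (15−13.60)²/13.60 = 5.4419
df = 4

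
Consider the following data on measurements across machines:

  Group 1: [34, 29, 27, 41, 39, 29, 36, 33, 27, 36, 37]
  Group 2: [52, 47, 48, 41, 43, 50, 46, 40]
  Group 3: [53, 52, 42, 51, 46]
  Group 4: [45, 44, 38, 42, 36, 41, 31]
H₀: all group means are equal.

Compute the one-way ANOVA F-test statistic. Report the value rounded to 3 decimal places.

test statistic = 17.025

Group means [33.45, 45.88, 48.80, 39.57], grand mean 40.516
SSB = Σnᵢ(x̄ᵢ−x̄)² = 1127.625; SSW = ΣΣ(x−x̄ᵢ)² = 596.117
MSB = 1127.625/3 = 375.8751; MSW = 596.117/27 = 22.0784
F = MSB/MSW = 17.0246
df = (3, 27)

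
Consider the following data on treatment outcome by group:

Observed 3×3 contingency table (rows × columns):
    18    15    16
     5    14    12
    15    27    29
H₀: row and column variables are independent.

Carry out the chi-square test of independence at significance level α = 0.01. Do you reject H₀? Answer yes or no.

reject H₀: no

Row totals [49, 31, 71], col totals [38, 56, 57], n=151
χ² = (18−12.33)²/12.33 + (15−18.17)²/18.17 + (16−18.50)²/18.50 + (5−7.80)²/7.80 + (14−11.50)²/11.50 + (12−11.70)²/11.70 + (15−17.87)²/17.87 + (27−26.33)²/26.33 + (29−26.80)²/26.80 = 5.7130
df = 4
p-value (upper-tail) = 0.22163
At α=0.01: p ≥ α → fail to reject H₀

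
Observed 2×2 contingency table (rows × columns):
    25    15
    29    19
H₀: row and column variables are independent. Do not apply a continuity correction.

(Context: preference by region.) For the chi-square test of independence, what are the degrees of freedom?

df = (r−1)(c−1) = (2−1)·(2−1) = 1

degrees of freedom = 1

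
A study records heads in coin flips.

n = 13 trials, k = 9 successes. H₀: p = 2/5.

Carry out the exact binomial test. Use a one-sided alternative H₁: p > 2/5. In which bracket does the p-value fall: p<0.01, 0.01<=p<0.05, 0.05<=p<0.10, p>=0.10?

Exact binomial: n=13, k=9, p₀=2/5=0.4000
P(X≥9) from Σ C(n,i)·p₀^i·(1−p₀)^(n−i)
p-value (one-sided, H₁ greater) = 0.03208
→ bracket: 0.01<=p<0.05

p-value bracket: 0.01<=p<0.05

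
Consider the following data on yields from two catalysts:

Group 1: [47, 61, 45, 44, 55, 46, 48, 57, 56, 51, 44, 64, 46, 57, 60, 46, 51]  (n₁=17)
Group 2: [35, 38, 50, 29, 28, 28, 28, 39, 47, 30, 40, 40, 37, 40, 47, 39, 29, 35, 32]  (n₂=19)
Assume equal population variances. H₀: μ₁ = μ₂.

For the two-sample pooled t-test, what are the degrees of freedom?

df = n₁ + n₂ − 2 = 17 + 19 − 2 = 34

degrees of freedom = 34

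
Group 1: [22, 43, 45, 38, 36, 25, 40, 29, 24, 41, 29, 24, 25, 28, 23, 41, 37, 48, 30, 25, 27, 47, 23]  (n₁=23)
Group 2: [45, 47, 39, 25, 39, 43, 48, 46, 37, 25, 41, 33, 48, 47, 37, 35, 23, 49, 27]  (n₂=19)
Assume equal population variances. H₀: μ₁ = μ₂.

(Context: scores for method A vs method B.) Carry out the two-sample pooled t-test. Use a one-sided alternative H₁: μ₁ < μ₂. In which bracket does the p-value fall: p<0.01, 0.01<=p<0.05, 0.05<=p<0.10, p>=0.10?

p-value bracket: 0.01<=p<0.05

x̄₁=32.609, s₁=8.701, n₁=23
x̄₂=38.632, s₂=8.642, n₂=19
s_p² = [22·8.701² + 18·8.642²]/40 = 75.2475
SE = √(s_p²·(1/23+1/19)) = 2.6892
t = (32.609−38.632)/2.6892 = -2.2396
df = 40
p-value (one-sided, H₁ less) = 0.01537
→ bracket: 0.01<=p<0.05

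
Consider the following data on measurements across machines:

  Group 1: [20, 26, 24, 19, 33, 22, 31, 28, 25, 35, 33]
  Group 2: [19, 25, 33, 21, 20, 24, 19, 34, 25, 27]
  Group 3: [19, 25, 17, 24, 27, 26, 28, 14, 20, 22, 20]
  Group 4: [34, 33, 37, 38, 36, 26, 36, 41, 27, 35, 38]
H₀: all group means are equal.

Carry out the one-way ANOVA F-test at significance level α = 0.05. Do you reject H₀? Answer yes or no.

Group means [26.91, 24.70, 22.00, 34.64], grand mean 27.116
SSB = Σnᵢ(x̄ᵢ−x̄)² = 968.864; SSW = ΣΣ(x−x̄ᵢ)² = 971.555
MSB = 968.864/3 = 322.9547; MSW = 971.555/39 = 24.9117
F = MSB/MSW = 12.9640
df = (3, 39)
p-value (upper-tail) = 0.00001
At α=0.05: p < α → reject H₀

reject H₀: yes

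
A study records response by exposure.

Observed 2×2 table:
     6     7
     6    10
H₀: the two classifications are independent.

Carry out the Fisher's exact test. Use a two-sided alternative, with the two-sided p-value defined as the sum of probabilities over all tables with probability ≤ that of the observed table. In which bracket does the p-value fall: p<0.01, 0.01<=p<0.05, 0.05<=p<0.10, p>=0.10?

p-value bracket: p>=0.10

Margins: r₁=13, r₂=16, c₁=12, c₂=17, n=29
p_obs = C(13,6)·C(16,6)/C(29,12); sum pmf over tables with pmf ≤ p_obs
p-value (two-sided) = 0.71629
→ bracket: p>=0.10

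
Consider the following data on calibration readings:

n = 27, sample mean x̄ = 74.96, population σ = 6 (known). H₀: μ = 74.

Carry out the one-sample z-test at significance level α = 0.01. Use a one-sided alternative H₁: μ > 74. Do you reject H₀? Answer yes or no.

SE = σ/√n = 6/√27 = 1.1547
z = (x̄−μ₀)/SE = (74.96−74)/1.1547 = 0.8314
p-value (one-sided, H₁ greater) = 0.20288
At α=0.01: p ≥ α → fail to reject H₀

reject H₀: no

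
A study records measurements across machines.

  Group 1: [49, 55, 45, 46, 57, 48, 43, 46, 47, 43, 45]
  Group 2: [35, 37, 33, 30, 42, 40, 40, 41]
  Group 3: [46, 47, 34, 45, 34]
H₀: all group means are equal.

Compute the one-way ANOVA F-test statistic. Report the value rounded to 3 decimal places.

test statistic = 10.658

Group means [47.64, 37.25, 41.20], grand mean 42.833
SSB = Σnᵢ(x̄ᵢ−x̄)² = 516.488; SSW = ΣΣ(x−x̄ᵢ)² = 508.845
MSB = 516.488/2 = 258.2439; MSW = 508.845/21 = 24.2307
F = MSB/MSW = 10.6577
df = (2, 21)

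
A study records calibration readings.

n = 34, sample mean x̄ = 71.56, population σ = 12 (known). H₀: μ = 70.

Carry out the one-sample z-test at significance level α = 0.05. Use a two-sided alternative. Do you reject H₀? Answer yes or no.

SE = σ/√n = 12/√34 = 2.0580
z = (x̄−μ₀)/SE = (71.56−70)/2.0580 = 0.7580
p-value (two-sided) = 0.44844
At α=0.05: p ≥ α → fail to reject H₀

reject H₀: no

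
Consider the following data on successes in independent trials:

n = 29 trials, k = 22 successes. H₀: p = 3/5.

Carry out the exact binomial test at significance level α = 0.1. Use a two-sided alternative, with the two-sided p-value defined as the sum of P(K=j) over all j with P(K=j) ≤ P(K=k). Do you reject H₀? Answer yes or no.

Exact binomial: n=29, k=22, p₀=3/5=0.6000
P(X=j) = C(n,j)·p₀^j·(1−p₀)^(n−j); p = Σ P(X=j) over j with P(X=j) ≤ P(X=22)
p-value (two-sided) = 0.08987
At α=0.1: p < α → reject H₀

reject H₀: yes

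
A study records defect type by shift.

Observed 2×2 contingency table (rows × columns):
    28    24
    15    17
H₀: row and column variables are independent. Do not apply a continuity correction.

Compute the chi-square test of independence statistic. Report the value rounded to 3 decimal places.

test statistic = 0.385

Row totals [52, 32], col totals [43, 41], n=84
χ² = (28−26.62)²/26.62 + (24−25.38)²/25.38 + (15−16.38)²/16.38 + (17−15.62)²/15.62 = 0.3853
df = 1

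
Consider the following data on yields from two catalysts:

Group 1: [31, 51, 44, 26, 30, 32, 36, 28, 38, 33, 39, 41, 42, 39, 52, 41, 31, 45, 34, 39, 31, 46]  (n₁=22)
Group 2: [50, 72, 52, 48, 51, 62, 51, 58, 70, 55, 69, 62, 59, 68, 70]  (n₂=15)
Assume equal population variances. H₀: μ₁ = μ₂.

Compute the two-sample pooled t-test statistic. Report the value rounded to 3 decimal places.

test statistic = -8.566

x̄₁=37.682, s₁=7.187, n₁=22
x̄₂=59.800, s₂=8.436, n₂=15
s_p² = [21·7.187² + 14·8.436²]/35 = 59.4621
SE = √(s_p²·(1/22+1/15)) = 2.5820
t = (37.682−59.800)/2.5820 = -8.5661
df = 35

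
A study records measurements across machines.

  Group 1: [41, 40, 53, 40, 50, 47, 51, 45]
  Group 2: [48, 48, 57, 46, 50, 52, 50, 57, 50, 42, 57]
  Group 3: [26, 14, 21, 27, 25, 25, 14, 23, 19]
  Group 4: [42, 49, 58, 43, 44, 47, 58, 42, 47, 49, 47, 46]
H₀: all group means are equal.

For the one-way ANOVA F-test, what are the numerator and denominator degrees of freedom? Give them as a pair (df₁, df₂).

degrees of freedom = [3, 36]

k = 4 groups, N = 40 total
df = (k−1, N−k) = (4−1, 40−4) = (3, 36)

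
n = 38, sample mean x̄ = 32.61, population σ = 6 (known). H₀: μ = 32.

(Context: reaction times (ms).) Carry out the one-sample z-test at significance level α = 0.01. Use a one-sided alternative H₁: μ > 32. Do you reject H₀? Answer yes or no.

SE = σ/√n = 6/√38 = 0.9733
z = (x̄−μ₀)/SE = (32.61−32)/0.9733 = 0.6267
p-value (one-sided, H₁ greater) = 0.26542
At α=0.01: p ≥ α → fail to reject H₀

reject H₀: no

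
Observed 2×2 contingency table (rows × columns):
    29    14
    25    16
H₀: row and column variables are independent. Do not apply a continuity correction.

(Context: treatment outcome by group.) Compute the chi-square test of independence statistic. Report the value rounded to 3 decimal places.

test statistic = 0.382

Row totals [43, 41], col totals [54, 30], n=84
χ² = (29−27.64)²/27.64 + (14−15.36)²/15.36 + (25−26.36)²/26.36 + (16−14.64)²/14.64 = 0.3822
df = 1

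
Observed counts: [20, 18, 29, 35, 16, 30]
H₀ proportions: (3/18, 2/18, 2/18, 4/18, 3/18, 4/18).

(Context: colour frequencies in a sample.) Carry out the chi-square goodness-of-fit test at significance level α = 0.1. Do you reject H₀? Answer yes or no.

n = 148; E_i = n·p_i = [24.67, 16.44, 16.44, 32.89, 24.67, 32.89]
χ² = (20−24.67)²/24.67 + (18−16.44)²/16.44 + (29−16.44)²/16.44 + (35−32.89)²/32.89 + (16−24.67)²/24.67 + (30−32.89)²/32.89 = 14.0507
df = 5
p-value (upper-tail) = 0.01529
At α=0.1: p < α → reject H₀

reject H₀: yes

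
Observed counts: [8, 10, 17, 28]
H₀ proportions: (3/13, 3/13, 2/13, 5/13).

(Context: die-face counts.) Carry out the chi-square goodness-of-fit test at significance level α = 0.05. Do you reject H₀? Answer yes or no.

n = 63; E_i = n·p_i = [14.54, 14.54, 9.69, 24.23]
χ² = (8−14.54)²/14.54 + (10−14.54)²/14.54 + (17−9.69)²/9.69 + (28−24.23)²/24.23 = 10.4534
df = 3
p-value (upper-tail) = 0.01508
At α=0.05: p < α → reject H₀

reject H₀: yes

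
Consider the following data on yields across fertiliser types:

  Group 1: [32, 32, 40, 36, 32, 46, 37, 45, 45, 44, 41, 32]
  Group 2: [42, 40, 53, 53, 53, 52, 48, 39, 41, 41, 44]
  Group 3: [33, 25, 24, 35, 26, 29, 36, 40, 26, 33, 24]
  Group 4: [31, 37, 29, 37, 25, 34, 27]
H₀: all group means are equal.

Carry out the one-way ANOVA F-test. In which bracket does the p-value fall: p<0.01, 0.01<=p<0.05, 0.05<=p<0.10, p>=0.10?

Group means [38.50, 46.00, 30.09, 31.43], grand mean 37.049
SSB = Σnᵢ(x̄ᵢ−x̄)² = 1660.279; SSW = ΣΣ(x−x̄ᵢ)² = 1143.623
MSB = 1660.279/3 = 553.4264; MSW = 1143.623/37 = 30.9087
F = MSB/MSW = 17.9052
df = (3, 37)
p-value (upper-tail) = 0.00000
→ bracket: p<0.01

p-value bracket: p<0.01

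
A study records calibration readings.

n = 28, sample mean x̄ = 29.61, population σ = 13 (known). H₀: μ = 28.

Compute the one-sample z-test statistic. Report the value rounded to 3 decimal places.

SE = σ/√n = 13/√28 = 2.4568
z = (x̄−μ₀)/SE = (29.61−28)/2.4568 = 0.6553

test statistic = 0.655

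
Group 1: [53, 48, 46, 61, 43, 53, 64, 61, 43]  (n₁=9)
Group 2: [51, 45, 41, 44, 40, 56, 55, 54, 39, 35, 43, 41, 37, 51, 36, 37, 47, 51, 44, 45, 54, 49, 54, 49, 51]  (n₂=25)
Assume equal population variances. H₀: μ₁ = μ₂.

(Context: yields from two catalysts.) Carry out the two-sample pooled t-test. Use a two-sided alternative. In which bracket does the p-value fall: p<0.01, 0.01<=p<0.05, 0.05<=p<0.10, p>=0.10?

p-value bracket: 0.01<=p<0.05

x̄₁=52.444, s₁=8.064, n₁=9
x̄₂=45.960, s₂=6.548, n₂=25
s_p² = [8·8.064² + 24·6.548²]/32 = 48.4119
SE = √(s_p²·(1/9+1/25)) = 2.7047
t = (52.444−45.960)/2.7047 = 2.3974
df = 32
p-value (two-sided) = 0.02252
→ bracket: 0.01<=p<0.05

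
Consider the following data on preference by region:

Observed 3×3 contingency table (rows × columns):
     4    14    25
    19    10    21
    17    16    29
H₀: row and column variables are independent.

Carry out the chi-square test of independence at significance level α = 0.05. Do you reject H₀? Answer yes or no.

Row totals [43, 50, 62], col totals [40, 40, 75], n=155
χ² = (4−11.10)²/11.10 + (14−11.10)²/11.10 + (25−20.81)²/20.81 + (19−12.90)²/12.90 + (10−12.90)²/12.90 + (21−24.19)²/24.19 + (17−16.00)²/16.00 + (16−16.00)²/16.00 + (29−30.00)²/30.00 = 10.1947
df = 4
p-value (upper-tail) = 0.03727
At α=0.05: p < α → reject H₀

reject H₀: yes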